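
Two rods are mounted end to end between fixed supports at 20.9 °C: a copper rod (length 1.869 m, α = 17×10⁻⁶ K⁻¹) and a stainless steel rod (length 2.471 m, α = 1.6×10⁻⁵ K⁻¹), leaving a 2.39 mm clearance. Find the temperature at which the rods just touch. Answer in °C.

T = 54.4 °C

α₁L₁ = 3.1773×10⁻⁵ m/K, α₂L₂ = 3.9536×10⁻⁵ m/K → total 7.1309×10⁻⁵ m/K
ΔT = g/(α₁L₁+α₂L₂) = 2.39×10⁻³ / 7.1309×10⁻⁵ = 33.516 K
T = 20.9 + 33.516 = 54.416 °C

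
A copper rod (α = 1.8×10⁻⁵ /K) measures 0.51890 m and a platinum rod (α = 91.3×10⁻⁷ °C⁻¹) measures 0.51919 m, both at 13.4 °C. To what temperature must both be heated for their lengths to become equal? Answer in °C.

L₁(1 + α₁ΔT) = L₂(1 + α₂ΔT) ⇒ ΔT = (L₂ − L₁)/(α₁L₁ − α₂L₂)
L₂ − L₁ = 0.51919 − 0.51890 = 2.90×10⁻⁴ m
α₁L₁ − α₂L₂ = 1.8×10⁻⁵×0.51890 − 91.3×10⁻⁷×0.51919 = 4.5999953×10⁻⁶ m/K
ΔT = 2.90×10⁻⁴ / 4.5999953×10⁻⁶ = 63.0435 K
T = 13.4 + 63.0435 = 76.4435 °C

T = 76.44 °C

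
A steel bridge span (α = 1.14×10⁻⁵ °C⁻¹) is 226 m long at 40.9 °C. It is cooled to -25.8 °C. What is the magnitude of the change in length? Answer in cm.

|ΔT| = |-25.8 − 40.9| = 66.7 K
ΔL = αL₀ΔT = (1.14×10⁻⁵)(226)(66.7) = 1.72×10⁻¹ m

ΔL = 17.2 cm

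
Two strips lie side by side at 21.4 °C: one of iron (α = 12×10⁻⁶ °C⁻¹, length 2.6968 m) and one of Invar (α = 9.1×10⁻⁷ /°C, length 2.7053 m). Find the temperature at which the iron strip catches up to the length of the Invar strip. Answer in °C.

L₁(1 + α₁ΔT) = L₂(1 + α₂ΔT) ⇒ ΔT = (L₂ − L₁)/(α₁L₁ − α₂L₂)
L₂ − L₁ = 2.7053 − 2.6968 = 8.50×10⁻³ m
α₁L₁ − α₂L₂ = 12×10⁻⁶×2.6968 − 9.1×10⁻⁷×2.7053 = 2.9899777×10⁻⁵ m/K
ΔT = 8.50×10⁻³ / 2.9899777×10⁻⁵ = 284.283 K
T = 21.4 + 284.283 = 305.683 °C

T = 305.7 °C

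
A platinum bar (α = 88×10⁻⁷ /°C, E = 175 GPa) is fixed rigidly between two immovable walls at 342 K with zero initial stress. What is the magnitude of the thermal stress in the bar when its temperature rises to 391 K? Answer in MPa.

σ = 75.5 MPa

Fully constrained: the free strain ε = αΔT is blocked, so σ = Eε = EαΔT.
|ΔT| = 49 K
σ = 175×10⁹ × 88×10⁻⁷ × 49 = 7.55×10⁷ Pa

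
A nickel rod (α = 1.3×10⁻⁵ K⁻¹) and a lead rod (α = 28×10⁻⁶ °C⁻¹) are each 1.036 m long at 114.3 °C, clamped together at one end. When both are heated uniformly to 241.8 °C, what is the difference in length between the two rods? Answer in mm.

ΔT = 127.5 K
nickel: ΔL = 1.3×10⁻⁵ × 1.036 m × 127.5 = 1.7172×10⁻³ m = 1.7172 mm
lead: ΔL = 28×10⁻⁶ × 1.036 m × 127.5 = 3.6985×10⁻³ m = 3.6985 mm
difference = 3.6985 − 1.7172 = 1.9813 mm

1.98 mm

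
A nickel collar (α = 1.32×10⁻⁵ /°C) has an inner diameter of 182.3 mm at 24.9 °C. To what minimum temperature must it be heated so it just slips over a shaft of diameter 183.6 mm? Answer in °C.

Required Δd = 183.6 − 182.3 = 1.3 mm
Δd = αd₀ΔT ⇒ ΔT = Δd/(αd₀) = 1.3 / (1.32×10⁻⁵ × 182.3) = 540.24 K
T_min = 24.9 + 540.24 = 565.14 °C

T = 565 °C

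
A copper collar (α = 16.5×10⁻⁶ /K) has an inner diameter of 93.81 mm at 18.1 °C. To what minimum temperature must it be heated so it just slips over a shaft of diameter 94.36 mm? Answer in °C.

T = 373 °C

Required Δd = 94.36 − 93.81 = 0.55 mm
Δd = αd₀ΔT ⇒ ΔT = Δd/(αd₀) = 0.55 / (16.5×10⁻⁶ × 93.81) = 355.33 K
T_min = 18.1 + 355.33 = 373.43 °C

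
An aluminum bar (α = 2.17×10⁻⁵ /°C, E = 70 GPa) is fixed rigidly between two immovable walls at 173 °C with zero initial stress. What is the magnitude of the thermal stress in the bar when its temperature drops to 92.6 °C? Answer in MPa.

Fully constrained: the free strain ε = αΔT is blocked, so σ = Eε = EαΔT.
|ΔT| = 80.4 K
σ = 70.0×10⁹ × 2.17×10⁻⁵ × 80.4 = 1.22×10⁸ Pa

σ = 122 MPa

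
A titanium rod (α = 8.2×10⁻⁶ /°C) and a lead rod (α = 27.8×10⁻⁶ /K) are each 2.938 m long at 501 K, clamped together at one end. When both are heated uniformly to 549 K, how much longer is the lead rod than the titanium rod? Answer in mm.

ΔT = 48 K
titanium: ΔL = 8.2×10⁻⁶ × 2.938 m × 48 = 1.1564×10⁻³ m = 1.1564 mm
lead: ΔL = 27.8×10⁻⁶ × 2.938 m × 48 = 3.9205×10⁻³ m = 3.9205 mm
difference = 3.9205 − 1.1564 = 2.7641 mm

2.76 mm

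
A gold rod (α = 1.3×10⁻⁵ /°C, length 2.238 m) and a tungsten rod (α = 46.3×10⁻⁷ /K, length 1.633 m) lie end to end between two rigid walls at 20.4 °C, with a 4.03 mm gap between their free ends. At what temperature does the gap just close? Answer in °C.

T = 130 °C

Gap closes when ΔL₁ + ΔL₂ = 4.03 mm = 4.03×10⁻³ m
(α₁L₁ + α₂L₂)ΔT = g
α₁L₁ + α₂L₂ = 1.3×10⁻⁵×2.238 + 46.3×10⁻⁷×1.633 = 3.665479×10⁻⁵ m/K
ΔT = 4.03×10⁻³ / 3.665479×10⁻⁵ = 109.94 K
T = 20.4 + 109.94 = 130.34 °C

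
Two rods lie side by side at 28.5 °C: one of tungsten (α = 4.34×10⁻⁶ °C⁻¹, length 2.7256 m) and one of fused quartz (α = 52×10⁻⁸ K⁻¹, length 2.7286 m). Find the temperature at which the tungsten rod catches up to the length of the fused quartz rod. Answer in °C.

Equal length when α₁L₁ΔT − α₂L₂ΔT = L₂ − L₁ = 3.00×10⁻³ m
α₁L₁ = 1.1829104×10⁻⁵, α₂L₂ = 1.418872×10⁻⁶ → Δ(αL) = 1.0410232×10⁻⁵ m/K
ΔT = 3.00×10⁻³ / 1.0410232×10⁻⁵ = 288.178 K, so T = 28.5 + 288.178 = 316.678 °C

T = 316.7 °C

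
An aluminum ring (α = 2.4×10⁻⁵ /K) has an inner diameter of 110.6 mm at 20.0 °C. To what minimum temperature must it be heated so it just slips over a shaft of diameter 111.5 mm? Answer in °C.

Required Δd = 111.5 − 110.6 = 0.9 mm
Δd = αd₀ΔT ⇒ ΔT = Δd/(αd₀) = 0.9 / (2.4×10⁻⁵ × 110.6) = 339.06 K
T_min = 20.0 + 339.06 = 359.06 °C

T = 359 °C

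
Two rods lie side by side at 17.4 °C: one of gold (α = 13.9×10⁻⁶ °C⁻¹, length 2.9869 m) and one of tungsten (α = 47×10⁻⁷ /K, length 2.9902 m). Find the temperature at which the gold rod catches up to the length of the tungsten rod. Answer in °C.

T = 137.6 °C

Equal length when α₁L₁ΔT − α₂L₂ΔT = L₂ − L₁ = 3.30×10⁻³ m
α₁L₁ = 4.151791×10⁻⁵, α₂L₂ = 1.405394×10⁻⁵ → Δ(αL) = 2.746397×10⁻⁵ m/K
ΔT = 3.30×10⁻³ / 2.746397×10⁻⁵ = 120.157 K, so T = 17.4 + 120.157 = 137.557 °C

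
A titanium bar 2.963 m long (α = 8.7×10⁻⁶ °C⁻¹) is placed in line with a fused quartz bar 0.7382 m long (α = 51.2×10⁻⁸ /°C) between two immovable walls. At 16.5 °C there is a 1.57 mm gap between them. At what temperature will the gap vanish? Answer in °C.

Gap closes when ΔL₁ + ΔL₂ = 1.57 mm = 1.57×10⁻³ m
(α₁L₁ + α₂L₂)ΔT = g
α₁L₁ + α₂L₂ = 8.7×10⁻⁶×2.963 + 51.2×10⁻⁸×0.7382 = 2.61560584×10⁻⁵ m/K
ΔT = 1.57×10⁻³ / 2.61560584×10⁻⁵ = 60.024 K
T = 16.5 + 60.024 = 76.524 °C

T = 76.5 °C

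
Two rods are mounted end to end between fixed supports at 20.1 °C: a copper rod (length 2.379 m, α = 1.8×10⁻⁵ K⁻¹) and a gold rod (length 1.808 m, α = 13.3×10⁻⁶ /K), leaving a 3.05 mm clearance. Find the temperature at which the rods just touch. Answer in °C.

α₁L₁ = 4.2822×10⁻⁵ m/K, α₂L₂ = 2.40464×10⁻⁵ m/K → total 6.68684×10⁻⁵ m/K
ΔT = g/(α₁L₁+α₂L₂) = 3.05×10⁻³ / 6.68684×10⁻⁵ = 45.612 K
T = 20.1 + 45.612 = 65.712 °C

T = 65.7 °C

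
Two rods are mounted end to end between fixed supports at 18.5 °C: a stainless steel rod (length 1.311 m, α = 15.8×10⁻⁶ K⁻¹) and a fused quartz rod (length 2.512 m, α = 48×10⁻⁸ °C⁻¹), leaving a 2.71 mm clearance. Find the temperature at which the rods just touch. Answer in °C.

α₁L₁ = 2.07138×10⁻⁵ m/K, α₂L₂ = 1.20576×10⁻⁶ m/K → total 2.191956×10⁻⁵ m/K
ΔT = g/(α₁L₁+α₂L₂) = 2.71×10⁻³ / 2.191956×10⁻⁵ = 123.63 K
T = 18.5 + 123.63 = 142.13 °C

T = 142 °C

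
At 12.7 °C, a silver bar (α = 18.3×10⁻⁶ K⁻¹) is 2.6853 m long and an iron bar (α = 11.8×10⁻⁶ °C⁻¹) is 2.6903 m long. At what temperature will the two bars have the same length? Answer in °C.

Equal length when α₁L₁ΔT − α₂L₂ΔT = L₂ − L₁ = 5.00×10⁻³ m
α₁L₁ = 4.914099×10⁻⁵, α₂L₂ = 3.174554×10⁻⁵ → Δ(αL) = 1.739545×10⁻⁵ m/K
ΔT = 5.00×10⁻³ / 1.739545×10⁻⁵ = 287.431 K, so T = 12.7 + 287.431 = 300.131 °C

T = 300.1 °C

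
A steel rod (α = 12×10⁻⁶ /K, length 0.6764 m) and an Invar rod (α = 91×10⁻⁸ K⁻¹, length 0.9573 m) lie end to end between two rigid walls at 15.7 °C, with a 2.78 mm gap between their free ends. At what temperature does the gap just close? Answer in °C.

T = 325 °C

Gap closes when ΔL₁ + ΔL₂ = 2.78 mm = 2.78×10⁻³ m
(α₁L₁ + α₂L₂)ΔT = g
α₁L₁ + α₂L₂ = 12×10⁻⁶×0.6764 + 91×10⁻⁸×0.9573 = 8.987943×10⁻⁶ m/K
ΔT = 2.78×10⁻³ / 8.987943×10⁻⁶ = 309.30 K
T = 15.7 + 309.30 = 325.00 °C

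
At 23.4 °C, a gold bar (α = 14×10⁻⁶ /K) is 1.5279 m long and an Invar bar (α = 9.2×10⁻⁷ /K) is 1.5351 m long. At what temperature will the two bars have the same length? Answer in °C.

T = 383.8 °C

L₁(1 + α₁ΔT) = L₂(1 + α₂ΔT) ⇒ ΔT = (L₂ − L₁)/(α₁L₁ − α₂L₂)
L₂ − L₁ = 1.5351 − 1.5279 = 7.20×10⁻³ m
α₁L₁ − α₂L₂ = 14×10⁻⁶×1.5279 − 9.2×10⁻⁷×1.5351 = 1.9978308×10⁻⁵ m/K
ΔT = 7.20×10⁻³ / 1.9978308×10⁻⁵ = 360.391 K
T = 23.4 + 360.391 = 383.791 °C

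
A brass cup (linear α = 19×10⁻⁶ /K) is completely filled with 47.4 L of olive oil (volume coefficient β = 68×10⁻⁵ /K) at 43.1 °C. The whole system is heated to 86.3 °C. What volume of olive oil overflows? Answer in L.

1.28 L

The cup also expands: β_container ≈ 3α = 5.7×10⁻⁵ /K
Net overflow = V₀(β_liq − 3α_cont)ΔT
β − 3α = 6.80×10⁻⁴ − 5.7×10⁻⁵ = 6.23×10⁻⁴ /K; ΔT = 43.2 K
ΔV = 47.4 × 6.23×10⁻⁴ × 43.2 = 1.28 L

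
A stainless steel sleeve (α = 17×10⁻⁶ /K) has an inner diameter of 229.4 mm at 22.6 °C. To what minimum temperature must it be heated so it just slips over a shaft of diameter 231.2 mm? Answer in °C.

T = 484 °C

Required Δd = 231.2 − 229.4 = 1.8 mm
Δd = αd₀ΔT ⇒ ΔT = Δd/(αd₀) = 1.8 / (17×10⁻⁶ × 229.4) = 461.56 K
T_min = 22.6 + 461.56 = 484.16 °C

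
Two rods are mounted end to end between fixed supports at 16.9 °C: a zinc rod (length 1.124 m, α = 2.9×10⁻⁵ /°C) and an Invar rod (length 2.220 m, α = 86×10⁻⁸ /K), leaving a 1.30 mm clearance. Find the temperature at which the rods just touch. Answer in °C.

T = 54.6 °C

Gap closes when ΔL₁ + ΔL₂ = 1.30 mm = 1.30×10⁻³ m
(α₁L₁ + α₂L₂)ΔT = g
α₁L₁ + α₂L₂ = 2.9×10⁻⁵×1.124 + 86×10⁻⁸×2.220 = 3.45052×10⁻⁵ m/K
ΔT = 1.30×10⁻³ / 3.45052×10⁻⁵ = 37.675 K
T = 16.9 + 37.675 = 54.575 °C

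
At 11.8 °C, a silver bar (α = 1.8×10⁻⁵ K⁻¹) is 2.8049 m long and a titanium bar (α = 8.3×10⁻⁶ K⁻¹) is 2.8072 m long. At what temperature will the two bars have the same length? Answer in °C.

L₁(1 + α₁ΔT) = L₂(1 + α₂ΔT) ⇒ ΔT = (L₂ − L₁)/(α₁L₁ − α₂L₂)
L₂ − L₁ = 2.8072 − 2.8049 = 2.30×10⁻³ m
α₁L₁ − α₂L₂ = 1.8×10⁻⁵×2.8049 − 8.3×10⁻⁶×2.8072 = 2.718844×10⁻⁵ m/K
ΔT = 2.30×10⁻³ / 2.718844×10⁻⁵ = 84.5948 K
T = 11.8 + 84.5948 = 96.3948 °C

T = 96.39 °C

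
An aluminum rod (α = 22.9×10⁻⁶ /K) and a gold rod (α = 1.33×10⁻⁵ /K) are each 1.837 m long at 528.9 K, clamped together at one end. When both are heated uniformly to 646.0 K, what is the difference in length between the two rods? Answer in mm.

ΔT = 117.1 K
aluminum: ΔL = 22.9×10⁻⁶ × 1.837 m × 117.1 = 4.9261×10⁻³ m = 4.9261 mm
gold: ΔL = 1.33×10⁻⁵ × 1.837 m × 117.1 = 2.8610×10⁻³ m = 2.8610 mm
difference = 4.9261 − 2.8610 = 2.0651 mm

2.07 mm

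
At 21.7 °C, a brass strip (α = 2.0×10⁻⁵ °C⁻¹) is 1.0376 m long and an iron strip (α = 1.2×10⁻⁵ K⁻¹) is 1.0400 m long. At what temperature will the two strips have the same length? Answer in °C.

T = 311.8 °C

Equal length when α₁L₁ΔT − α₂L₂ΔT = L₂ − L₁ = 2.40×10⁻³ m
α₁L₁ = 2.0752×10⁻⁵, α₂L₂ = 1.248×10⁻⁵ → Δ(αL) = 8.272×10⁻⁶ m/K
ΔT = 2.40×10⁻³ / 8.272×10⁻⁶ = 290.135 K, so T = 21.7 + 290.135 = 311.835 °C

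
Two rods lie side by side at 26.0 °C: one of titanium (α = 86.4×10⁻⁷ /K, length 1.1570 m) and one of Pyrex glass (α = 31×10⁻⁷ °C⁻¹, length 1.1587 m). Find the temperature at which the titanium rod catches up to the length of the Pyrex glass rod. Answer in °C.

Equal length when α₁L₁ΔT − α₂L₂ΔT = L₂ − L₁ = 1.70×10⁻³ m
α₁L₁ = 9.99648×10⁻⁶, α₂L₂ = 3.59197×10⁻⁶ → Δ(αL) = 6.40451×10⁻⁶ m/K
ΔT = 1.70×10⁻³ / 6.40451×10⁻⁶ = 265.438 K, so T = 26.0 + 265.438 = 291.438 °C

T = 291.4 °C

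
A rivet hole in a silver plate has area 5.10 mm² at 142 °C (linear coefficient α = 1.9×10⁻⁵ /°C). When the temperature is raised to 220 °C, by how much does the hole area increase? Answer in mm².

ΔA = 0.0151 mm²

Area coefficient ≈ 2α; |ΔT| = 78 K
ΔA = 2αA₀ΔT = 2(1.9×10⁻⁵)(5.10)(78) = 0.0151 mm²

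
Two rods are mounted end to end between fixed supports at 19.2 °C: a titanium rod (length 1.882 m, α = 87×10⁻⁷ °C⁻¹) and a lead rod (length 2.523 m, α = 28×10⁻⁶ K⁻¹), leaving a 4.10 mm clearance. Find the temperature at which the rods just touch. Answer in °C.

T = 66.3 °C

Gap closes when ΔL₁ + ΔL₂ = 4.10 mm = 4.10×10⁻³ m
(α₁L₁ + α₂L₂)ΔT = g
α₁L₁ + α₂L₂ = 87×10⁻⁷×1.882 + 28×10⁻⁶×2.523 = 8.70174×10⁻⁵ m/K
ΔT = 4.10×10⁻³ / 8.70174×10⁻⁵ = 47.117 K
T = 19.2 + 47.117 = 66.317 °C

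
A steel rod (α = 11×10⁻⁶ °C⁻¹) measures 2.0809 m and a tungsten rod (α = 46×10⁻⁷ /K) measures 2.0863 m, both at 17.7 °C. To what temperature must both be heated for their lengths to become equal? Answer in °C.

Equal length when α₁L₁ΔT − α₂L₂ΔT = L₂ − L₁ = 5.40×10⁻³ m
α₁L₁ = 2.28899×10⁻⁵, α₂L₂ = 9.59698×10⁻⁶ → Δ(αL) = 1.329292×10⁻⁵ m/K
ΔT = 5.40×10⁻³ / 1.329292×10⁻⁵ = 406.231 K, so T = 17.7 + 406.231 = 423.931 °C

T = 423.9 °C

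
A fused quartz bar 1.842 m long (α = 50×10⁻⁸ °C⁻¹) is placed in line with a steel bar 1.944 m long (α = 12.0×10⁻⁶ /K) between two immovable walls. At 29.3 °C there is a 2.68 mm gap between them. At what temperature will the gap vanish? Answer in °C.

T = 140 °C

α₁L₁ = 9.210×10⁻⁷ m/K, α₂L₂ = 2.3328×10⁻⁵ m/K → total 2.4249×10⁻⁵ m/K
ΔT = g/(α₁L₁+α₂L₂) = 2.68×10⁻³ / 2.4249×10⁻⁵ = 110.52 K
T = 29.3 + 110.52 = 139.82 °C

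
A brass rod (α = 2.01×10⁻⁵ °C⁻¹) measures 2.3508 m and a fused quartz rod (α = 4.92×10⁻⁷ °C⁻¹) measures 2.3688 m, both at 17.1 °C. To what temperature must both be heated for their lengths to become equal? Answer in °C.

T = 407.7 °C

Equal length when α₁L₁ΔT − α₂L₂ΔT = L₂ − L₁ = 1.80×10⁻² m
α₁L₁ = 4.725108×10⁻⁵, α₂L₂ = 1.1654496×10⁻⁶ → Δ(αL) = 4.60856304×10⁻⁵ m/K
ΔT = 1.80×10⁻² / 4.60856304×10⁻⁵ = 390.577 K, so T = 17.1 + 390.577 = 407.677 °C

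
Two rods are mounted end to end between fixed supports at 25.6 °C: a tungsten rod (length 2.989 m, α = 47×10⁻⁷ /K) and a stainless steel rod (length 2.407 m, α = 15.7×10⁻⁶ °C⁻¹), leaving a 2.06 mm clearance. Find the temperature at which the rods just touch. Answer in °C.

T = 65.3 °C

α₁L₁ = 1.40483×10⁻⁵ m/K, α₂L₂ = 3.77899×10⁻⁵ m/K → total 5.18382×10⁻⁵ m/K
ΔT = g/(α₁L₁+α₂L₂) = 2.06×10⁻³ / 5.18382×10⁻⁵ = 39.739 K
T = 25.6 + 39.739 = 65.339 °C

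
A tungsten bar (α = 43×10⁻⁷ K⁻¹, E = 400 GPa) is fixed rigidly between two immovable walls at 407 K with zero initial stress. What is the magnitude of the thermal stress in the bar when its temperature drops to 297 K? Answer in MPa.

Fully constrained: the free strain ε = αΔT is blocked, so σ = Eε = EαΔT.
|ΔT| = 110 K
σ = 400×10⁹ × 43×10⁻⁷ × 110 = 1.89×10⁸ Pa

σ = 189 MPa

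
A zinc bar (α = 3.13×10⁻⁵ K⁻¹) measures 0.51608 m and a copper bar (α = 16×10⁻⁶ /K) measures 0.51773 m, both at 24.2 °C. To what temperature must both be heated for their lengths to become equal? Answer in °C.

L₁(1 + α₁ΔT) = L₂(1 + α₂ΔT) ⇒ ΔT = (L₂ − L₁)/(α₁L₁ − α₂L₂)
L₂ − L₁ = 0.51773 − 0.51608 = 1.65×10⁻³ m
α₁L₁ − α₂L₂ = 3.13×10⁻⁵×0.51608 − 16×10⁻⁶×0.51773 = 7.869624×10⁻⁶ m/K
ΔT = 1.65×10⁻³ / 7.869624×10⁻⁶ = 209.667 K
T = 24.2 + 209.667 = 233.867 °C

T = 233.9 °C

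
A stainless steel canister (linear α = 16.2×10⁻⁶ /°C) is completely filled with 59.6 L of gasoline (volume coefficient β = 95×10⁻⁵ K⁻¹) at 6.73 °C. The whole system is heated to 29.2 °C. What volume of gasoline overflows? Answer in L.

1.21 L

The canister also expands: β_container ≈ 3α = 4.86×10⁻⁵ /K
Net overflow = V₀(β_liq − 3α_cont)ΔT
β − 3α = 9.50×10⁻⁴ − 4.86×10⁻⁵ = 9.014×10⁻⁴ /K; ΔT = 22.47 K
ΔV = 59.6 × 9.014×10⁻⁴ × 22.47 = 1.21 L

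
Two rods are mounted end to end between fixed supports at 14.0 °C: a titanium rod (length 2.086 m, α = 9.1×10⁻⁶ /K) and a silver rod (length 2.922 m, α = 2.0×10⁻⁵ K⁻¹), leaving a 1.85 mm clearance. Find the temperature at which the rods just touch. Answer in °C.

T = 37.9 °C

α₁L₁ = 1.89826×10⁻⁵ m/K, α₂L₂ = 5.844×10⁻⁵ m/K → total 7.74226×10⁻⁵ m/K
ΔT = g/(α₁L₁+α₂L₂) = 1.85×10⁻³ / 7.74226×10⁻⁵ = 23.895 K
T = 14.0 + 23.895 = 37.895 °C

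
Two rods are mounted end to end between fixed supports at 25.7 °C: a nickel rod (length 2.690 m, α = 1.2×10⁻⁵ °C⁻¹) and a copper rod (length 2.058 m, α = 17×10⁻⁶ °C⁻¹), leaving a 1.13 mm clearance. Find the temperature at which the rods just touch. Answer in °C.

α₁L₁ = 3.228×10⁻⁵ m/K, α₂L₂ = 3.4986×10⁻⁵ m/K → total 6.7266×10⁻⁵ m/K
ΔT = g/(α₁L₁+α₂L₂) = 1.13×10⁻³ / 6.7266×10⁻⁵ = 16.799 K
T = 25.7 + 16.799 = 42.499 °C

T = 42.5 °C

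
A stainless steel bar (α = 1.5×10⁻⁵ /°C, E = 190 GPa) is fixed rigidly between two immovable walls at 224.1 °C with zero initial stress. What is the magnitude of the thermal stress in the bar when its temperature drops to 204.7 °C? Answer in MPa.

σ = 55.3 MPa

Fully constrained: the free strain ε = αΔT is blocked, so σ = Eε = EαΔT.
|ΔT| = 19.4 K
σ = 190×10⁹ × 1.5×10⁻⁵ × 19.4 = 5.53×10⁷ Pa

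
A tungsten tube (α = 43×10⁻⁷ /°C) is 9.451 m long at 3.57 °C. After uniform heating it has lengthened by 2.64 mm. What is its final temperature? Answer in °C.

ΔL = αL₀ΔT ⇒ ΔT = ΔL / (αL₀)
ΔT = 2.64×10⁻³ m / (43×10⁻⁷ × 9.451 m) = 64.962 K
T = 3.57 + 64.962 = 68.532 °C

T = 68.5 °C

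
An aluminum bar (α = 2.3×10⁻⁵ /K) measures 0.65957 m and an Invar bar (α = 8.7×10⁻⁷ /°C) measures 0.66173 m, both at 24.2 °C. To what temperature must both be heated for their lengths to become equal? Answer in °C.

T = 172.2 °C

L₁(1 + α₁ΔT) = L₂(1 + α₂ΔT) ⇒ ΔT = (L₂ − L₁)/(α₁L₁ − α₂L₂)
L₂ − L₁ = 0.66173 − 0.65957 = 2.16×10⁻³ m
α₁L₁ − α₂L₂ = 2.3×10⁻⁵×0.65957 − 8.7×10⁻⁷×0.66173 = 1.45944049×10⁻⁵ m/K
ΔT = 2.16×10⁻³ / 1.45944049×10⁻⁵ = 148.002 K
T = 24.2 + 148.002 = 172.202 °C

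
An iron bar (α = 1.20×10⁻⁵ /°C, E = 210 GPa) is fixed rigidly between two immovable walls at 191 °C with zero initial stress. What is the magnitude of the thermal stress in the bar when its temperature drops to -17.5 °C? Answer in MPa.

σ = 525 MPa

Fully constrained: the free strain ε = αΔT is blocked, so σ = Eε = EαΔT.
|ΔT| = 208.5 K
σ = 210×10⁹ × 1.20×10⁻⁵ × 208.5 = 5.25×10⁸ Pa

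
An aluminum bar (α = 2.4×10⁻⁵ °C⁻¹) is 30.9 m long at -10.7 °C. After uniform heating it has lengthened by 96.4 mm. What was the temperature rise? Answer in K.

ΔT = 130 K

ΔL = αL₀ΔT ⇒ ΔT = ΔL / (αL₀)
ΔT = 96.4×10⁻³ m / (2.4×10⁻⁵ × 30.9 m) = 129.99 K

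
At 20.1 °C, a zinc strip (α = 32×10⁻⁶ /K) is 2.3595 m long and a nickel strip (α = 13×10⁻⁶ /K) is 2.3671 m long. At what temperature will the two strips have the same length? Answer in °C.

T = 190.0 °C

L₁(1 + α₁ΔT) = L₂(1 + α₂ΔT) ⇒ ΔT = (L₂ − L₁)/(α₁L₁ − α₂L₂)
L₂ − L₁ = 2.3671 − 2.3595 = 7.60×10⁻³ m
α₁L₁ − α₂L₂ = 32×10⁻⁶×2.3595 − 13×10⁻⁶×2.3671 = 4.47317×10⁻⁵ m/K
ΔT = 7.60×10⁻³ / 4.47317×10⁻⁵ = 169.902 K
T = 20.1 + 169.902 = 190.002 °C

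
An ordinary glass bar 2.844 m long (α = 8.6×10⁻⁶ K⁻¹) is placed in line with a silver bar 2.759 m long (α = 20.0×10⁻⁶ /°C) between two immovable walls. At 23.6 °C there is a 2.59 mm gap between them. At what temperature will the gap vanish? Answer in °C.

T = 56.1 °C

α₁L₁ = 2.44584×10⁻⁵ m/K, α₂L₂ = 5.518×10⁻⁵ m/K → total 7.96384×10⁻⁵ m/K
ΔT = g/(α₁L₁+α₂L₂) = 2.59×10⁻³ / 7.96384×10⁻⁵ = 32.522 K
T = 23.6 + 32.522 = 56.122 °C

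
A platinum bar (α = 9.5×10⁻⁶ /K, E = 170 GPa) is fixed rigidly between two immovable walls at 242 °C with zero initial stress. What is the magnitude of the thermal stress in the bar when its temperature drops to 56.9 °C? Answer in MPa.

σ = 299 MPa

Fully constrained: the free strain ε = αΔT is blocked, so σ = Eε = EαΔT.
|ΔT| = 185.1 K
σ = 170×10⁹ × 9.5×10⁻⁶ × 185.1 = 2.99×10⁸ Pa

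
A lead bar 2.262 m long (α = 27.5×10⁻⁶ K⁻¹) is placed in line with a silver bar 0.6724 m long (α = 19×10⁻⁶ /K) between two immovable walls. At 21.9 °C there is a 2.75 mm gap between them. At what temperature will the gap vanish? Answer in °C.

α₁L₁ = 6.2205×10⁻⁵ m/K, α₂L₂ = 1.27756×10⁻⁵ m/K → total 7.49806×10⁻⁵ m/K
ΔT = g/(α₁L₁+α₂L₂) = 2.75×10⁻³ / 7.49806×10⁻⁵ = 36.676 K
T = 21.9 + 36.676 = 58.576 °C

T = 58.6 °C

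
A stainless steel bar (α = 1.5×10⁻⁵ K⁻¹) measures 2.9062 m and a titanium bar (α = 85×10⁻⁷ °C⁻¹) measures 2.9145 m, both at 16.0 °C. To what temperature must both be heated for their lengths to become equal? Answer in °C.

T = 457.0 °C

L₁(1 + α₁ΔT) = L₂(1 + α₂ΔT) ⇒ ΔT = (L₂ − L₁)/(α₁L₁ − α₂L₂)
L₂ − L₁ = 2.9145 − 2.9062 = 8.30×10⁻³ m
α₁L₁ − α₂L₂ = 1.5×10⁻⁵×2.9062 − 85×10⁻⁷×2.9145 = 1.881975×10⁻⁵ m/K
ΔT = 8.30×10⁻³ / 1.881975×10⁻⁵ = 441.026 K
T = 16.0 + 441.026 = 457.026 °C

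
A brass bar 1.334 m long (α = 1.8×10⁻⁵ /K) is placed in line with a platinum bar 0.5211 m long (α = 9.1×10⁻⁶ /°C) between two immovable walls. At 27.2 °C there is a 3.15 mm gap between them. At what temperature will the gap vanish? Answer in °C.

α₁L₁ = 2.4012×10⁻⁵ m/K, α₂L₂ = 4.74201×10⁻⁶ m/K → total 2.875401×10⁻⁵ m/K
ΔT = g/(α₁L₁+α₂L₂) = 3.15×10⁻³ / 2.875401×10⁻⁵ = 109.55 K
T = 27.2 + 109.55 = 136.75 °C

T = 137 °C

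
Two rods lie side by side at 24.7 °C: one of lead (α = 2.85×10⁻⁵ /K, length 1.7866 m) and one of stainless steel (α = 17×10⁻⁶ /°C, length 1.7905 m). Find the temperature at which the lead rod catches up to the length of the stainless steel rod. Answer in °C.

T = 215.1 °C

Equal length when α₁L₁ΔT − α₂L₂ΔT = L₂ − L₁ = 3.90×10⁻³ m
α₁L₁ = 5.09181×10⁻⁵, α₂L₂ = 3.04385×10⁻⁵ → Δ(αL) = 2.04796×10⁻⁵ m/K
ΔT = 3.90×10⁻³ / 2.04796×10⁻⁵ = 190.433 K, so T = 24.7 + 190.433 = 215.133 °C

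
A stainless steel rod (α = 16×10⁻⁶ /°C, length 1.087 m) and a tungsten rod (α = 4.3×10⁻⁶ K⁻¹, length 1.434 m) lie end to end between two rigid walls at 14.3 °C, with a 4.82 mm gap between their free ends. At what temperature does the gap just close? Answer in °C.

T = 219 °C

α₁L₁ = 1.7392×10⁻⁵ m/K, α₂L₂ = 6.1662×10⁻⁶ m/K → total 2.35582×10⁻⁵ m/K
ΔT = g/(α₁L₁+α₂L₂) = 4.82×10⁻³ / 2.35582×10⁻⁵ = 204.60 K
T = 14.3 + 204.60 = 218.90 °C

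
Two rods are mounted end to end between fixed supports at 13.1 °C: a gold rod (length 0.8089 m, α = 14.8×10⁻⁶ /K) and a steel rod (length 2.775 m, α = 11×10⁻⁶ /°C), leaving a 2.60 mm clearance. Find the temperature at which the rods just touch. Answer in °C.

α₁L₁ = 1.197172×10⁻⁵ m/K, α₂L₂ = 3.0525×10⁻⁵ m/K → total 4.249672×10⁻⁵ m/K
ΔT = g/(α₁L₁+α₂L₂) = 2.60×10⁻³ / 4.249672×10⁻⁵ = 61.181 K
T = 13.1 + 61.181 = 74.281 °C

T = 74.3 °C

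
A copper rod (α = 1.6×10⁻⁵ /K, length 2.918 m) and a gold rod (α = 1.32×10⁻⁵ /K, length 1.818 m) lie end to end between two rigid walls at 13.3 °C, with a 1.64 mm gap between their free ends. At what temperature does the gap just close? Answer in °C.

Gap closes when ΔL₁ + ΔL₂ = 1.64 mm = 1.64×10⁻³ m
(α₁L₁ + α₂L₂)ΔT = g
α₁L₁ + α₂L₂ = 1.6×10⁻⁵×2.918 + 1.32×10⁻⁵×1.818 = 7.06856×10⁻⁵ m/K
ΔT = 1.64×10⁻³ / 7.06856×10⁻⁵ = 23.201 K
T = 13.3 + 23.201 = 36.501 °C

T = 36.5 °C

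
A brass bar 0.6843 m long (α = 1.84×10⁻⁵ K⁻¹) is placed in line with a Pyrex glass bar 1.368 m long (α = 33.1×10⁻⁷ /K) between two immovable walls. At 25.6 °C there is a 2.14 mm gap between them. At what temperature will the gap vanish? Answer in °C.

T = 151 °C

α₁L₁ = 1.259112×10⁻⁵ m/K, α₂L₂ = 4.52808×10⁻⁶ m/K → total 1.71192×10⁻⁵ m/K
ΔT = g/(α₁L₁+α₂L₂) = 2.14×10⁻³ / 1.71192×10⁻⁵ = 125.01 K
T = 25.6 + 125.01 = 150.61 °C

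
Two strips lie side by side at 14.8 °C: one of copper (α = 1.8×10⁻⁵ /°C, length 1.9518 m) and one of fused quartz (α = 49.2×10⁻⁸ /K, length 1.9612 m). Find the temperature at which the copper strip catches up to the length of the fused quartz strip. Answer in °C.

Equal length when α₁L₁ΔT − α₂L₂ΔT = L₂ − L₁ = 9.40×10⁻³ m
α₁L₁ = 3.51324×10⁻⁵, α₂L₂ = 9.649104×10⁻⁷ → Δ(αL) = 3.41674896×10⁻⁵ m/K
ΔT = 9.40×10⁻³ / 3.41674896×10⁻⁵ = 275.115 K, so T = 14.8 + 275.115 = 289.915 °C

T = 289.9 °C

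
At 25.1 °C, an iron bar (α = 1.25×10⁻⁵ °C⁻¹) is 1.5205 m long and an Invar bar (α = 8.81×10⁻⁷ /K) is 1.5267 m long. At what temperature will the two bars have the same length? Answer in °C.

Equal length when α₁L₁ΔT − α₂L₂ΔT = L₂ − L₁ = 6.20×10⁻³ m
α₁L₁ = 1.900625×10⁻⁵, α₂L₂ = 1.3450227×10⁻⁶ → Δ(αL) = 1.76612273×10⁻⁵ m/K
ΔT = 6.20×10⁻³ / 1.76612273×10⁻⁵ = 351.051 K, so T = 25.1 + 351.051 = 376.151 °C

T = 376.2 °C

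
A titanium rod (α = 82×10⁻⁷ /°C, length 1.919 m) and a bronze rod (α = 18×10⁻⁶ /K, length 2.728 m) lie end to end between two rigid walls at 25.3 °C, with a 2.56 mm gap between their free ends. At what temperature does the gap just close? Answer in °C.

T = 64.8 °C

α₁L₁ = 1.57358×10⁻⁵ m/K, α₂L₂ = 4.9104×10⁻⁵ m/K → total 6.48398×10⁻⁵ m/K
ΔT = g/(α₁L₁+α₂L₂) = 2.56×10⁻³ / 6.48398×10⁻⁵ = 39.482 K
T = 25.3 + 39.482 = 64.782 °C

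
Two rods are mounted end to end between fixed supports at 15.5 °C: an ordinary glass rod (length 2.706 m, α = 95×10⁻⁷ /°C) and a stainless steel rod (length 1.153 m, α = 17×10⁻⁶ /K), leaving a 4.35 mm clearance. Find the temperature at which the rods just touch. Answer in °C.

T = 112 °C

α₁L₁ = 2.5707×10⁻⁵ m/K, α₂L₂ = 1.9601×10⁻⁵ m/K → total 4.5308×10⁻⁵ m/K
ΔT = g/(α₁L₁+α₂L₂) = 4.35×10⁻³ / 4.5308×10⁻⁵ = 96.01 K
T = 15.5 + 96.01 = 111.51 °C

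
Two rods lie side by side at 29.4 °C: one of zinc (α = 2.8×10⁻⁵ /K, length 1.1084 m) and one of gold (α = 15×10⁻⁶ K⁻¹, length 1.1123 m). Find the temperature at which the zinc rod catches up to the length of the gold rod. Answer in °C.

T = 301.2 °C

Equal length when α₁L₁ΔT − α₂L₂ΔT = L₂ − L₁ = 3.90×10⁻³ m
α₁L₁ = 3.10352×10⁻⁵, α₂L₂ = 1.66845×10⁻⁵ → Δ(αL) = 1.43507×10⁻⁵ m/K
ΔT = 3.90×10⁻³ / 1.43507×10⁻⁵ = 271.764 K, so T = 29.4 + 271.764 = 301.164 °C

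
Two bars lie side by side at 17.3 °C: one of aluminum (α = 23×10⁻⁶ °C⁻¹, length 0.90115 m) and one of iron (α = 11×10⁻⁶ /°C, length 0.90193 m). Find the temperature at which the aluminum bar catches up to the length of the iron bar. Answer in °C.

T = 89.49 °C

L₁(1 + α₁ΔT) = L₂(1 + α₂ΔT) ⇒ ΔT = (L₂ − L₁)/(α₁L₁ − α₂L₂)
L₂ − L₁ = 0.90193 − 0.90115 = 7.80×10⁻⁴ m
α₁L₁ − α₂L₂ = 23×10⁻⁶×0.90115 − 11×10⁻⁶×0.90193 = 1.080522×10⁻⁵ m/K
ΔT = 7.80×10⁻⁴ / 1.080522×10⁻⁵ = 72.1873 K
T = 17.3 + 72.1873 = 89.4873 °C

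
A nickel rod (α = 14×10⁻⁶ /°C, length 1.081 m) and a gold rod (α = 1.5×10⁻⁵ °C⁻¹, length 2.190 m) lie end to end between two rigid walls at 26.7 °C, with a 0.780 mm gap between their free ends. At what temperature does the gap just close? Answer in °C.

α₁L₁ = 1.5134×10⁻⁵ m/K, α₂L₂ = 3.285×10⁻⁵ m/K → total 4.7984×10⁻⁵ m/K
ΔT = g/(α₁L₁+α₂L₂) = 7.80×10⁻⁴ / 4.7984×10⁻⁵ = 16.255 K
T = 26.7 + 16.255 = 42.955 °C

T = 43.0 °C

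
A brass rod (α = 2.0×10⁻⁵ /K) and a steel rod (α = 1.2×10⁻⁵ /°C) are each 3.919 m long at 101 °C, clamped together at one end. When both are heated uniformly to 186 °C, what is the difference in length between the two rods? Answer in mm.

2.66 mm

ΔT = 85 K
brass: ΔL = 2.0×10⁻⁵ × 3.919 m × 85 = 6.6623×10⁻³ m = 6.6623 mm
steel: ΔL = 1.2×10⁻⁵ × 3.919 m × 85 = 3.9974×10⁻³ m = 3.9974 mm
difference = 6.6623 − 3.9974 = 2.6649 mm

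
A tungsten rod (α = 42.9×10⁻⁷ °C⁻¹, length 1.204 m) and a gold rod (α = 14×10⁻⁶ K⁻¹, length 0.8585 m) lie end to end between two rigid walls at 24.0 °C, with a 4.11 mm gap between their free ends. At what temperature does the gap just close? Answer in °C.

T = 263 °C

Gap closes when ΔL₁ + ΔL₂ = 4.11 mm = 4.11×10⁻³ m
(α₁L₁ + α₂L₂)ΔT = g
α₁L₁ + α₂L₂ = 42.9×10⁻⁷×1.204 + 14×10⁻⁶×0.8585 = 1.718416×10⁻⁵ m/K
ΔT = 4.11×10⁻³ / 1.718416×10⁻⁵ = 239.17 K
T = 24.0 + 239.17 = 263.17 °C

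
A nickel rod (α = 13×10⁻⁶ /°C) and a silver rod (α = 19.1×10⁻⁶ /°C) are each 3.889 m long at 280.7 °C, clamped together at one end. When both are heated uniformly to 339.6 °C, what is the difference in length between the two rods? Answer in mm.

ΔT = 58.9 K
nickel: ΔL = 13×10⁻⁶ × 3.889 m × 58.9 = 2.9778×10⁻³ m = 2.9778 mm
silver: ΔL = 19.1×10⁻⁶ × 3.889 m × 58.9 = 4.3751×10⁻³ m = 4.3751 mm
difference = 4.3751 − 2.9778 = 1.3973 mm

1.40 mm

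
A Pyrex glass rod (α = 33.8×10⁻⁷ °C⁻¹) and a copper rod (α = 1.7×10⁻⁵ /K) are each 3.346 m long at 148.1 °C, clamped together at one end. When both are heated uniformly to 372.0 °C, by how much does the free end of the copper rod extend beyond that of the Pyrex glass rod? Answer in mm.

10.2 mm

ΔT = 223.9 K
Pyrex glass: ΔL = 33.8×10⁻⁷ × 3.346 m × 223.9 = 2.5322×10⁻³ m = 2.5322 mm
copper: ΔL = 1.7×10⁻⁵ × 3.346 m × 223.9 = 1.2736×10⁻² m = 12.736 mm
difference = 12.736 − 2.5322 = 10.2038 mm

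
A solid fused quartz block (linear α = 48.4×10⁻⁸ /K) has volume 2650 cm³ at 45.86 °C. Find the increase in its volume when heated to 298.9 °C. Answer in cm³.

Isotropic solid: β ≈ 3α = 1.5×10⁻⁶ /K; ΔT = 253.04 K
ΔV = 3αV₀ΔT = 3(48.4×10⁻⁸)(2650)(253.04) = 0.974 cm³

ΔV = 0.974 cm³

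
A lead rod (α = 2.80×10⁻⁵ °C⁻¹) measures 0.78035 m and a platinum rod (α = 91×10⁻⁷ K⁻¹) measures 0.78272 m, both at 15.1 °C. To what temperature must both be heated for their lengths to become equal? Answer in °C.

L₁(1 + α₁ΔT) = L₂(1 + α₂ΔT) ⇒ ΔT = (L₂ − L₁)/(α₁L₁ − α₂L₂)
L₂ − L₁ = 0.78272 − 0.78035 = 2.37×10⁻³ m
α₁L₁ − α₂L₂ = 2.80×10⁻⁵×0.78035 − 91×10⁻⁷×0.78272 = 1.4727048×10⁻⁵ m/K
ΔT = 2.37×10⁻³ / 1.4727048×10⁻⁵ = 160.928 K
T = 15.1 + 160.928 = 176.028 °C

T = 176.0 °C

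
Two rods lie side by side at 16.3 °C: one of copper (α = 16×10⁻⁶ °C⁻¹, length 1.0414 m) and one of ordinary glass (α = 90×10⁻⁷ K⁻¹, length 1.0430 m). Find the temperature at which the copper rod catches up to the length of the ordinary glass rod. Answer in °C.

T = 236.2 °C

L₁(1 + α₁ΔT) = L₂(1 + α₂ΔT) ⇒ ΔT = (L₂ − L₁)/(α₁L₁ − α₂L₂)
L₂ − L₁ = 1.0430 − 1.0414 = 1.60×10⁻³ m
α₁L₁ − α₂L₂ = 16×10⁻⁶×1.0414 − 90×10⁻⁷×1.0430 = 7.2754×10⁻⁶ m/K
ΔT = 1.60×10⁻³ / 7.2754×10⁻⁶ = 219.919 K
T = 16.3 + 219.919 = 236.219 °C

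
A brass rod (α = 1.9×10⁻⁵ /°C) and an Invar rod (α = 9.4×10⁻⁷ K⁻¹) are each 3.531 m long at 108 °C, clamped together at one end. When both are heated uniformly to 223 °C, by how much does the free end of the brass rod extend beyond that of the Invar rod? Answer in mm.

ΔT = 115 K
brass: ΔL = 1.9×10⁻⁵ × 3.531 m × 115 = 7.7152×10⁻³ m = 7.7152 mm
Invar: ΔL = 9.4×10⁻⁷ × 3.531 m × 115 = 3.8170×10⁻⁴ m = 0.38170 mm
difference = 7.7152 − 0.38170 = 7.3335 mm

7.33 mm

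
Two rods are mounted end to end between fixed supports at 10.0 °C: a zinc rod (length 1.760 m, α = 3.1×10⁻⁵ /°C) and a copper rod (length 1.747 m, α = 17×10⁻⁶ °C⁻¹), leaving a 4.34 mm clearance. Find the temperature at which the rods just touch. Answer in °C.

Gap closes when ΔL₁ + ΔL₂ = 4.34 mm = 4.34×10⁻³ m
(α₁L₁ + α₂L₂)ΔT = g
α₁L₁ + α₂L₂ = 3.1×10⁻⁵×1.760 + 17×10⁻⁶×1.747 = 8.4259×10⁻⁵ m/K
ΔT = 4.34×10⁻³ / 8.4259×10⁻⁵ = 51.508 K
T = 10.0 + 51.508 = 61.508 °C

T = 61.5 °C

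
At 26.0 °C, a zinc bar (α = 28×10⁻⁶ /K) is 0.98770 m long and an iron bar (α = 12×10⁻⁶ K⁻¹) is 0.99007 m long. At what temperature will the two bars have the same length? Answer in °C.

T = 176.2 °C

Equal length when α₁L₁ΔT − α₂L₂ΔT = L₂ − L₁ = 2.37×10⁻³ m
α₁L₁ = 2.76556×10⁻⁵, α₂L₂ = 1.188084×10⁻⁵ → Δ(αL) = 1.577476×10⁻⁵ m/K
ΔT = 2.37×10⁻³ / 1.577476×10⁻⁵ = 150.240 K, so T = 26.0 + 150.240 = 176.240 °C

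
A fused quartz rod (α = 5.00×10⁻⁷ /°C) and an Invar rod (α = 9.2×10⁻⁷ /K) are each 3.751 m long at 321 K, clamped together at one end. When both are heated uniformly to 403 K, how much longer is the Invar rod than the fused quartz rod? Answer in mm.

0.129 mm

ΔT = 82 K
fused quartz: ΔL = 5.00×10⁻⁷ × 3.751 m × 82 = 1.5379×10⁻⁴ m = 0.15379 mm
Invar: ΔL = 9.2×10⁻⁷ × 3.751 m × 82 = 2.8298×10⁻⁴ m = 0.28298 mm
difference = 0.28298 − 0.15379 = 0.12919 mm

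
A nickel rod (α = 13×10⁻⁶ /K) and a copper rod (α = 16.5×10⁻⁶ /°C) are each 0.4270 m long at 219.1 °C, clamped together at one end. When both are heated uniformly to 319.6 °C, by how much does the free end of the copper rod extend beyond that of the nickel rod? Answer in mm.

ΔT = 100.5 K
nickel: ΔL = 13×10⁻⁶ × 0.4270 m × 100.5 = 5.5788×10⁻⁴ m = 0.55788 mm
copper: ΔL = 16.5×10⁻⁶ × 0.4270 m × 100.5 = 7.0807×10⁻⁴ m = 0.70807 mm
difference = 0.70807 − 0.55788 = 0.15019 mm

0.150 mm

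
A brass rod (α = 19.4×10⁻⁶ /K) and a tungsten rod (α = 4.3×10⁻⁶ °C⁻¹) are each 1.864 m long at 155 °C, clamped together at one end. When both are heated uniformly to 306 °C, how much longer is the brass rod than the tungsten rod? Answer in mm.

ΔT = 151 K
brass: ΔL = 19.4×10⁻⁶ × 1.864 m × 151 = 5.4604×10⁻³ m = 5.4604 mm
tungsten: ΔL = 4.3×10⁻⁶ × 1.864 m × 151 = 1.2103×10⁻³ m = 1.2103 mm
difference = 5.4604 − 1.2103 = 4.2501 mm

4.25 mm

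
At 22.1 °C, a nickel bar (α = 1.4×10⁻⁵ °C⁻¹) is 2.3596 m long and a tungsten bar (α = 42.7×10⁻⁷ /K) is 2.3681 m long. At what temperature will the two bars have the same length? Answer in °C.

L₁(1 + α₁ΔT) = L₂(1 + α₂ΔT) ⇒ ΔT = (L₂ − L₁)/(α₁L₁ − α₂L₂)
L₂ − L₁ = 2.3681 − 2.3596 = 8.50×10⁻³ m
α₁L₁ − α₂L₂ = 1.4×10⁻⁵×2.3596 − 42.7×10⁻⁷×2.3681 = 2.2922613×10⁻⁵ m/K
ΔT = 8.50×10⁻³ / 2.2922613×10⁻⁵ = 370.813 K
T = 22.1 + 370.813 = 392.913 °C

T = 392.9 °C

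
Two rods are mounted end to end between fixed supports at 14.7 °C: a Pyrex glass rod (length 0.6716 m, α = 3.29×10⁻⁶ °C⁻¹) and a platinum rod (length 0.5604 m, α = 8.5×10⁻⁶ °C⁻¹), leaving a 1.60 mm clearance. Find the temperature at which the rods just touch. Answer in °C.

T = 244 °C

Gap closes when ΔL₁ + ΔL₂ = 1.60 mm = 1.60×10⁻³ m
(α₁L₁ + α₂L₂)ΔT = g
α₁L₁ + α₂L₂ = 3.29×10⁻⁶×0.6716 + 8.5×10⁻⁶×0.5604 = 6.972964×10⁻⁶ m/K
ΔT = 1.60×10⁻³ / 6.972964×10⁻⁶ = 229.46 K
T = 14.7 + 229.46 = 244.16 °C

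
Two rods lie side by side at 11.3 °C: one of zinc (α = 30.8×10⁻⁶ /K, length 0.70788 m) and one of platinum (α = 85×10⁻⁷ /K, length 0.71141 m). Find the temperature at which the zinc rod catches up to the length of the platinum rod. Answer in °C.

T = 235.3 °C

L₁(1 + α₁ΔT) = L₂(1 + α₂ΔT) ⇒ ΔT = (L₂ − L₁)/(α₁L₁ − α₂L₂)
L₂ − L₁ = 0.71141 − 0.70788 = 3.53×10⁻³ m
α₁L₁ − α₂L₂ = 30.8×10⁻⁶×0.70788 − 85×10⁻⁷×0.71141 = 1.5755719×10⁻⁵ m/K
ΔT = 3.53×10⁻³ / 1.5755719×10⁻⁵ = 224.046 K
T = 11.3 + 224.046 = 235.346 °C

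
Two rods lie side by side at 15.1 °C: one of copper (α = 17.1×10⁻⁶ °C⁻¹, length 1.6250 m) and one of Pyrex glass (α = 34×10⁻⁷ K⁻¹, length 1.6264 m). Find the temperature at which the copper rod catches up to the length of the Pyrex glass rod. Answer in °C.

L₁(1 + α₁ΔT) = L₂(1 + α₂ΔT) ⇒ ΔT = (L₂ − L₁)/(α₁L₁ − α₂L₂)
L₂ − L₁ = 1.6264 − 1.6250 = 1.40×10⁻³ m
α₁L₁ − α₂L₂ = 17.1×10⁻⁶×1.6250 − 34×10⁻⁷×1.6264 = 2.225774×10⁻⁵ m/K
ΔT = 1.40×10⁻³ / 2.225774×10⁻⁵ = 62.8995 K
T = 15.1 + 62.8995 = 77.9995 °C

T = 78.00 °C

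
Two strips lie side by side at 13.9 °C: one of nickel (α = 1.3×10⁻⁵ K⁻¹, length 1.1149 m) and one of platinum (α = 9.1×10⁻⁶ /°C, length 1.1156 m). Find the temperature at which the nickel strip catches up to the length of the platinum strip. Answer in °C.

Equal length when α₁L₁ΔT − α₂L₂ΔT = L₂ − L₁ = 7.00×10⁻⁴ m
α₁L₁ = 1.44937×10⁻⁵, α₂L₂ = 1.015196×10⁻⁵ → Δ(αL) = 4.34174×10⁻⁶ m/K
ΔT = 7.00×10⁻⁴ / 4.34174×10⁻⁶ = 161.226 K, so T = 13.9 + 161.226 = 175.126 °C

T = 175.1 °C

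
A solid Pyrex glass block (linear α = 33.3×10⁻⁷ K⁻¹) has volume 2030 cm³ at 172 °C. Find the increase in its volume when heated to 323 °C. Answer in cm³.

ΔV = 3.06 cm³

Isotropic solid: β ≈ 3α = 1.0×10⁻⁵ /K; ΔT = 151 K
ΔV = 3αV₀ΔT = 3(33.3×10⁻⁷)(2030)(151) = 3.06 cm³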